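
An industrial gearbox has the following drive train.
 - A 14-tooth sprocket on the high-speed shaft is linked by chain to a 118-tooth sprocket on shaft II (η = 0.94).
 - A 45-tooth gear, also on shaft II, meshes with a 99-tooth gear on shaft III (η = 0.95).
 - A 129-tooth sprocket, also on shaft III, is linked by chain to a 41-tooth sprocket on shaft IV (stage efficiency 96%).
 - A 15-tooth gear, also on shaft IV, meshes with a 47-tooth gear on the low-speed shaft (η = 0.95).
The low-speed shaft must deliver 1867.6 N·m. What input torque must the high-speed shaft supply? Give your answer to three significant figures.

124 N·m

Overall ratio R = 8.4286 × 2.2 × 0.31783 × 3.1333 = 18.466; overall efficiency η = 0.94 × 0.95 × 0.96 × 0.95 = 0.8144.
Input torque = output torque / (R × η) = 1867.6 / (18.466 × 0.8144) = 124.18 N·m.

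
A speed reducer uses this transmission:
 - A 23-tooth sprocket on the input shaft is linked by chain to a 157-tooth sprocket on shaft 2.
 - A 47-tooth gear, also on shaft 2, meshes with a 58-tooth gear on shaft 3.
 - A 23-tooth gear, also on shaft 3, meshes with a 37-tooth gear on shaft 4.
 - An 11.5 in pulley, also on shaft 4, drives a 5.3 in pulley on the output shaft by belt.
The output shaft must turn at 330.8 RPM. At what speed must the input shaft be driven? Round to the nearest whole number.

2066 RPM

Overall ratio R = 6.8261 × 1.234 × 1.6087 × 0.46087 = 6.2453.
Required input speed = output speed × R = 330.8 × 6.2453 = 2065.9 RPM.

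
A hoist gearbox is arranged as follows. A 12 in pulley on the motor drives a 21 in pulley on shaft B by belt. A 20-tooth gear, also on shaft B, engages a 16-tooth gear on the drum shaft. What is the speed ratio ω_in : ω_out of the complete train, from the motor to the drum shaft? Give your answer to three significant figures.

1.40

Each stage contributes driven/driver: belt 21/12 = 1.75, gear mesh 16/20 = 0.8.
Overall: 1.75 × 0.8 = 1.4.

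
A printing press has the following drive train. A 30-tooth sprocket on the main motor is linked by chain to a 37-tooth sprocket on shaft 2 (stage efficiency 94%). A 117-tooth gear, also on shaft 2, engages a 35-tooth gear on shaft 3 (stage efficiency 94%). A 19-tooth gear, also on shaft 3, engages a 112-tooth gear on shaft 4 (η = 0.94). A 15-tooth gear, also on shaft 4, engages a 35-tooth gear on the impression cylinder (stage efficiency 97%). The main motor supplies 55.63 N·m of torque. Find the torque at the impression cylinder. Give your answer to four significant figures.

227.4 N·m

After the chain (37/30): 55.63 × 1.2333 × 0.94 = 64.494 N·m
After the gear mesh (35/117): 64.494 × 0.29915 × 0.94 = 18.135 N·m
After the gear mesh (112/19): 18.135 × 5.8947 × 0.94 = 100.49 N·m
After the gear mesh (35/15): 100.49 × 2.3333 × 0.97 = 227.44 N·m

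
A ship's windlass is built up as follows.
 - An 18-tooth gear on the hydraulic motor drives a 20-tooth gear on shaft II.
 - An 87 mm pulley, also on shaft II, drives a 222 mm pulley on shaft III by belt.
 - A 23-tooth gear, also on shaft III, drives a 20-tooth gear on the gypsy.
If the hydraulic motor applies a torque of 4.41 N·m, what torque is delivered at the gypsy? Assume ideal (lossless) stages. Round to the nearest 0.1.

10.9 N·m

After the gear mesh (20/18): 4.41 × 1.1111 = 4.9 N·m
After the belt (222/87): 4.9 × 2.5517 = 12.503 N·m
After the gear mesh (20/23): 12.503 × 0.86957 = 10.873 N·m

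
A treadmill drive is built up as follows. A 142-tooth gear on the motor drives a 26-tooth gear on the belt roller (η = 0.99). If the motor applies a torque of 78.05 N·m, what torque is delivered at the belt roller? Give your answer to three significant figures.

gear mesh 26/142 = 0.1831 → τ = 78.05·0.1831·0.99 = 14.148 N·m

14.1 N·m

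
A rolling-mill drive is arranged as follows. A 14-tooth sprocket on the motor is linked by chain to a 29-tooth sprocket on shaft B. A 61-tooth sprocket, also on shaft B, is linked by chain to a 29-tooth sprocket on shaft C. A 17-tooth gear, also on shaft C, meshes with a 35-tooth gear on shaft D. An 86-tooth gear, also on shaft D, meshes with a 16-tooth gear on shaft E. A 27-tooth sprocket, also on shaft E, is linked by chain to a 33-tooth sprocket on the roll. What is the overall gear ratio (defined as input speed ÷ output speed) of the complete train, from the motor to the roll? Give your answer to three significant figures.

Each stage contributes driven/driver: chain 29/14 = 2.0714, chain 29/61 = 0.47541, gear mesh 35/17 = 2.0588, gear mesh 16/86 = 0.18605, chain 33/27 = 1.2222.
Overall: 2.0714 × 0.47541 × 2.0588 × 0.18605 × 1.2222 = 0.46103.

0.461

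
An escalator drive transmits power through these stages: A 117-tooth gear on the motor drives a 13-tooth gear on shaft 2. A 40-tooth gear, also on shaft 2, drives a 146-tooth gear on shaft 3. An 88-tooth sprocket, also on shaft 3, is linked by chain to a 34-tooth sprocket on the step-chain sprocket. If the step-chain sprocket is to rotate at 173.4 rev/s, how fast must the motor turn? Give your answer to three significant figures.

Overall ratio R = 0.11111 × 3.65 × 0.38636 = 0.15669.
Required input speed = output speed × R = 173.4 × 0.15669 = 27.17 rev/s.

27.2 rev/s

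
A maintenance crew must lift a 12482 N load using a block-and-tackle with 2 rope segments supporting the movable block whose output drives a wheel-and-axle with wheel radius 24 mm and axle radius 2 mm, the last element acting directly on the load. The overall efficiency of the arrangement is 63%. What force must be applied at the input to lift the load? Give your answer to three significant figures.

Block-and-tackle MA = number of supporting rope parts = 2.
Wheel-and-axle MA = R/r = 24/2 = 12.
Combined ideal MA = 2 × 12 = 24.
Actual MA = 24 × 0.63 = 15.12.
Effort = load / actual MA = 12482 / 15.12 = 825.53 N.

826 N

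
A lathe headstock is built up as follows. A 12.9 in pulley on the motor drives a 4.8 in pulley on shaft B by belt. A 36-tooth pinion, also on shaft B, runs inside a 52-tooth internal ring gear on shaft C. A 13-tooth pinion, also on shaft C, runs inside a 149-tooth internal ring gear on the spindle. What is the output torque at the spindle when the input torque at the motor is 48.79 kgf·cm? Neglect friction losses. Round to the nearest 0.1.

300.6 kgf·cm

belt 4.8/12.9 = 0.37209 → τ = 48.79·0.37209 = 18.154 kgf·cm
internal gear 52/36 = 1.4444 → τ = 18.154·1.4444 = 26.223 kgf·cm
internal gear 149/13 = 11.462 → τ = 26.223·11.462 = 300.56 kgf·cm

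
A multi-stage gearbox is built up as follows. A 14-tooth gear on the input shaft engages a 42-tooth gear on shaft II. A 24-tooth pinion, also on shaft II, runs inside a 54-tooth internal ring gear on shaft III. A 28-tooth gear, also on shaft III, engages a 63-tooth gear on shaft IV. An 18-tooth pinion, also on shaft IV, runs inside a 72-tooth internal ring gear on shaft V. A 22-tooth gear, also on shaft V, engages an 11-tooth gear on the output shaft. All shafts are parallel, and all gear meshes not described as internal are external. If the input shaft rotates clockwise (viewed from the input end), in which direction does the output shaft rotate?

the input shaft → shaft II: external mesh, 1 reversal → CCW.
shaft II → shaft III: internal mesh, same direction → CCW.
shaft III → shaft IV: external mesh, 1 reversal → CW.
shaft IV → shaft V: internal mesh, same direction → CW.
shaft V → the output shaft: external mesh, 1 reversal → CCW.
3 reversals in total — an odd number — so the output shaft turns opposite to the input shaft.

anticlockwise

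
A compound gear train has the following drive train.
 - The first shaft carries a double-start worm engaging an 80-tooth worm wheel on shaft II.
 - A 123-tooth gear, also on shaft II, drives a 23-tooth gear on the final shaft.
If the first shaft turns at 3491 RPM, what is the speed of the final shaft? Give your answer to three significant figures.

the first shaft → shaft II (worm, 80/2): 3491 ÷ 40 = 87.275 RPM
shaft II → the final shaft (gear mesh, 23/123): 87.275 ÷ 0.18699 = 466.73 RPM

467 RPM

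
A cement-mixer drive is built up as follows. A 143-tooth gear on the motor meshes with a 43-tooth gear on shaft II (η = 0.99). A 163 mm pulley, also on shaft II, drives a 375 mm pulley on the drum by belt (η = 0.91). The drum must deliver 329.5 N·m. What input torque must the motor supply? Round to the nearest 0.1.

Overall ratio R = 0.3007 × 2.3006 = 0.69179; overall efficiency η = 0.99 × 0.91 = 0.9009.
Input torque = output torque / (R × η) = 329.5 / (0.69179 × 0.9009) = 528.69 N·m.

528.7 N·m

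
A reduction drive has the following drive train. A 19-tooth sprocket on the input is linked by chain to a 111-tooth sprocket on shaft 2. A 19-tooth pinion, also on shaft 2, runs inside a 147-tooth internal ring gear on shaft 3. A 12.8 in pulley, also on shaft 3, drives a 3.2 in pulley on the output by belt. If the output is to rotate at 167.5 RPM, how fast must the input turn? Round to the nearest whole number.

Overall ratio R = 5.8421 × 7.7368 × 0.25 = 11.3.
Required input speed = output speed × R = 167.5 × 11.3 = 1892.7 RPM.

1893 RPM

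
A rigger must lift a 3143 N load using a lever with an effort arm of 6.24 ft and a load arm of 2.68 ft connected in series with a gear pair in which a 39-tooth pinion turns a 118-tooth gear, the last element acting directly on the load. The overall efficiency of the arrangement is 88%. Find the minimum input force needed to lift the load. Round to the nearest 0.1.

507.0 N

Lever MA = effort arm / load arm = 6.24/2.68 = 2.3284.
Gear pair MA = 118/39 = 3.0256.
Combined ideal MA = 2.3284 × 3.0256 = 7.0448.
Actual MA = 7.0448 × 0.88 = 6.1994.
Effort = load / actual MA = 3143 / 6.1994 = 506.98 N.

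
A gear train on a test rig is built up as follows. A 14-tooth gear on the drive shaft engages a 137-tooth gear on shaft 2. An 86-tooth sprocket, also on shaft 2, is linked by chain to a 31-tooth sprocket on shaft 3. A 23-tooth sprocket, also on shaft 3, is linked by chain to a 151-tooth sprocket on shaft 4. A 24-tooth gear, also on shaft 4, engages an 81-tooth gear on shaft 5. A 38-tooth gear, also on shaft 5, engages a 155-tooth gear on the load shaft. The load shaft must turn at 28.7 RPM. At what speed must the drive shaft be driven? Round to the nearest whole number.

9150 RPM

Overall ratio R = 9.7857 × 0.36047 × 6.5652 × 3.375 × 4.0789 = 318.81.
Required input speed = output speed × R = 28.7 × 318.81 = 9149.7 RPM.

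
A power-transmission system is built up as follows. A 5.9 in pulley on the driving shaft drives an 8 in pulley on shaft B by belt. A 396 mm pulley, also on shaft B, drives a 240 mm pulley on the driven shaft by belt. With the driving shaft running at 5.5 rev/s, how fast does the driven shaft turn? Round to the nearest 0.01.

6.69 rev/s

Belt: ratio = 8/5.9 = 1.3559, so shaft B turns at 5.5 / 1.3559 = 4.0563 rev/s.
Belt: ratio = 240/396 = 0.60606, so the driven shaft turns at 4.0563 / 0.60606 = 6.6928 rev/s.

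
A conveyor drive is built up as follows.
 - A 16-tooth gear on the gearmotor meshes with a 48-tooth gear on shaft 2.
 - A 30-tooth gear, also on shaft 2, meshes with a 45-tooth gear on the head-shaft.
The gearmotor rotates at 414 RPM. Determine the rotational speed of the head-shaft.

gear mesh 48/16 = 3 → 414/3 = 138 RPM
gear mesh 45/30 = 1.5 → 138/1.5 = 92 RPM

92 RPM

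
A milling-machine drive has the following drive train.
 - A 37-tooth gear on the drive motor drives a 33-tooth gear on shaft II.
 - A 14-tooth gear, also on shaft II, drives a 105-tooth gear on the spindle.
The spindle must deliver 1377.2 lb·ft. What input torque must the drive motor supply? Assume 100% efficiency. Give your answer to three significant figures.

Overall ratio R = 0.89189 × 7.5 = 6.6892.
Input torque = output torque / R = 1377.2 / 6.6892 = 205.88 lb·ft.

206 lb·ft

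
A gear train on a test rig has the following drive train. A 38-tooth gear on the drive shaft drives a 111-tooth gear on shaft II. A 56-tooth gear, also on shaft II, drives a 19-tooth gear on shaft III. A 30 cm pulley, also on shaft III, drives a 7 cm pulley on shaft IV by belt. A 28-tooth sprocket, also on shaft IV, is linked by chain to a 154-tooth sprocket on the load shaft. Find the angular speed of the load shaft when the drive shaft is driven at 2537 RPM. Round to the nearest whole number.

1995 RPM

the drive shaft → shaft II (gear mesh, 111/38): 2537 ÷ 2.9211 = 868.52 RPM
shaft II → shaft III (gear mesh, 19/56): 868.52 ÷ 0.33929 = 2559.9 RPM
shaft III → shaft IV (belt, 7/30): 2559.9 ÷ 0.23333 = 10971 RPM
shaft IV → the load shaft (chain, 154/28): 10971 ÷ 5.5 = 1994.7 RPM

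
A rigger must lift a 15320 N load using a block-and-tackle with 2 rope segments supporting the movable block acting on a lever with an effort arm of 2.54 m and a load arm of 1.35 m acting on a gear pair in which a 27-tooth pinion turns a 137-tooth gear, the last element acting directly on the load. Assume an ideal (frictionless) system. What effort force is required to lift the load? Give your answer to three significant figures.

Block-and-tackle MA = number of supporting rope parts = 2.
Lever MA = effort arm / load arm = 2.54/1.35 = 1.8815.
Gear pair MA = 137/27 = 5.0741.
Combined ideal MA = 2 × 1.8815 × 5.0741 = 19.094.
Effort = load / MA = 15320 / 19.094 = 802.37 N.

802 N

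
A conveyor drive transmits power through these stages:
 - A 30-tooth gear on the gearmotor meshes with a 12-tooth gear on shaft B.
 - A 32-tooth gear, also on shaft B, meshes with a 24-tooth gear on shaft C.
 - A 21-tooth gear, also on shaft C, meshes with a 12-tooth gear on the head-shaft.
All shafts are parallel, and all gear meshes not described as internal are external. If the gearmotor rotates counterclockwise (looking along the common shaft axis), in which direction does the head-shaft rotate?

clockwise

the gearmotor → shaft B: external mesh, 1 reversal → CW.
shaft B → shaft C: external mesh, 1 reversal → CCW.
shaft C → the head-shaft: external mesh, 1 reversal → CW.
3 reversals in total — an odd number — so the head-shaft turns opposite to the gearmotor.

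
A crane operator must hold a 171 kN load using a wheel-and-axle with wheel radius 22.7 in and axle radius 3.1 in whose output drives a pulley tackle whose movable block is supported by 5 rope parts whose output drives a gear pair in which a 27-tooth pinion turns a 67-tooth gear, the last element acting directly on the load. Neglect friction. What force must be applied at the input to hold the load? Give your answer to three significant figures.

1.88 kN

Wheel-and-axle MA = R/r = 22.7/3.1 = 7.3226.
Block-and-tackle MA = number of supporting rope parts = 5.
Gear pair MA = 67/27 = 2.4815.
Combined ideal MA = 7.3226 × 5 × 2.4815 = 90.854.
Effort = load / MA = 171 / 90.854 = 1.8821 kN.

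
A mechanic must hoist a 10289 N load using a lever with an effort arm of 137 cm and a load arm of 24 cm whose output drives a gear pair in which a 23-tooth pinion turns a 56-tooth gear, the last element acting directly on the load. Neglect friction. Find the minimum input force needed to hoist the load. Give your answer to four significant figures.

740.3 N

Lever MA = effort arm / load arm = 137/24 = 5.7083.
Gear pair MA = 56/23 = 2.4348.
Combined ideal MA = 5.7083 × 2.4348 = 13.899.
Effort = load / MA = 10289 / 13.899 = 740.29 N.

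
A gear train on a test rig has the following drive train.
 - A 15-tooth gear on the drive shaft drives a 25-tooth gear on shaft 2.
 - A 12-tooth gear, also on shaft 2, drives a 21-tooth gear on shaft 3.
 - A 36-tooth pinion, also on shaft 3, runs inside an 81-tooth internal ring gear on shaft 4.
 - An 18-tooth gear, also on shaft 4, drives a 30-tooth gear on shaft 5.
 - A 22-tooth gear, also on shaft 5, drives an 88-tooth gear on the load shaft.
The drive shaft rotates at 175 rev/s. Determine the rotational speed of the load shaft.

the drive shaft → shaft 2 (gear mesh, 25/15): 175 ÷ 1.6667 = 105 rev/s
shaft 2 → shaft 3 (gear mesh, 21/12): 105 ÷ 1.75 = 60 rev/s
shaft 3 → shaft 4 (internal gear, 81/36): 60 ÷ 2.25 = 26.667 rev/s
shaft 4 → shaft 5 (gear mesh, 30/18): 26.667 ÷ 1.6667 = 16 rev/s
shaft 5 → the load shaft (gear mesh, 88/22): 16 ÷ 4 = 4 rev/s

4 rev/s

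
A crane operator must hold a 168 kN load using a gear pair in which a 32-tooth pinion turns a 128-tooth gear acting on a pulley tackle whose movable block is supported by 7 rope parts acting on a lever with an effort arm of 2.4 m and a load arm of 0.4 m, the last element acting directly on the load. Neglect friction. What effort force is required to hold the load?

Gear pair MA = 128/32 = 4.
Block-and-tackle MA = number of supporting rope parts = 7.
Lever MA = effort arm / load arm = 2.4/0.4 = 6.
Combined ideal MA = 4 × 7 × 6 = 168.
Effort = load / MA = 168 / 168 = 1 kN.

1 kN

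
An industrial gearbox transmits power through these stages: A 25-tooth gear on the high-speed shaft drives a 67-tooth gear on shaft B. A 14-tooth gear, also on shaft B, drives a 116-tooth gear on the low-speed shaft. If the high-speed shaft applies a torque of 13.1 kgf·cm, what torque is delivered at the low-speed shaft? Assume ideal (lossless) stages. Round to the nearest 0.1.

290.9 kgf·cm

gear mesh 67/25 = 2.68 → τ = 13.1·2.68 = 35.108 kgf·cm
gear mesh 116/14 = 8.2857 → τ = 35.108·8.2857 = 290.89 kgf·cm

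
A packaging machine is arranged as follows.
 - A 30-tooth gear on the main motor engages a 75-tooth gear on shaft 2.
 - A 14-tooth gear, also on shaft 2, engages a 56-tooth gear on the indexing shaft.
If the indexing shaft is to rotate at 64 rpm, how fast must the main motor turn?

640 rpm

Overall ratio R = 2.5 × 4 = 10.
Required input speed = output speed × R = 64 × 10 = 640 rpm.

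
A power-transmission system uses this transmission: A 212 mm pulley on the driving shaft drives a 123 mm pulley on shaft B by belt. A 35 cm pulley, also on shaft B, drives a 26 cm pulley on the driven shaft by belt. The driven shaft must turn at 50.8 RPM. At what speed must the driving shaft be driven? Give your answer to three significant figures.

21.9 RPM

Overall ratio R = 0.58019 × 0.74286 = 0.431.
Required input speed = output speed × R = 50.8 × 0.431 = 21.895 RPM.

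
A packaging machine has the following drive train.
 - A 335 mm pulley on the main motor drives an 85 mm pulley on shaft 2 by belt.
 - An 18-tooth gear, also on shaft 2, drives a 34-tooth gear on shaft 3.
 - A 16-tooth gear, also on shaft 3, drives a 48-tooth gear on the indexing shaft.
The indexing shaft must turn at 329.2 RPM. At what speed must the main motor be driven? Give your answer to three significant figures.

473 RPM

Overall ratio R = 0.25373 × 1.8889 × 3 = 1.4378.
Required input speed = output speed × R = 329.2 × 1.4378 = 473.33 RPM.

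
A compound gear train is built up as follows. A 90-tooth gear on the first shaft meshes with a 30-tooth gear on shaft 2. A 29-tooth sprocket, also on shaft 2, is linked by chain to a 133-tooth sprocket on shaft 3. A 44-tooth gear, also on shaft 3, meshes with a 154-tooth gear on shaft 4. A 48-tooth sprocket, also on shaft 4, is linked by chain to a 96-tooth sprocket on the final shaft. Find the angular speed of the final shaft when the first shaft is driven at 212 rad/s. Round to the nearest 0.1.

the first shaft → shaft 2 (gear mesh, 30/90): 212 ÷ 0.33333 = 636 rad/s
shaft 2 → shaft 3 (chain, 133/29): 636 ÷ 4.5862 = 138.68 rad/s
shaft 3 → shaft 4 (gear mesh, 154/44): 138.68 ÷ 3.5 = 39.622 rad/s
shaft 4 → the final shaft (chain, 96/48): 39.622 ÷ 2 = 19.811 rad/s

19.8 rad/s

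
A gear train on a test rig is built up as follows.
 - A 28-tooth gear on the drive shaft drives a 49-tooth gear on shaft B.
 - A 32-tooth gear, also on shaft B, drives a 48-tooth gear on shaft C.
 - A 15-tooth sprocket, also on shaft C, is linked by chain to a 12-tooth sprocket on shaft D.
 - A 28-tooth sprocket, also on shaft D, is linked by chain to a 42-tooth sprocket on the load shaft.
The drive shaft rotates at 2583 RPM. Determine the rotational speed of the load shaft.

820 RPM

the drive shaft → shaft B (gear mesh, 49/28): 2583 ÷ 1.75 = 1476 RPM
shaft B → shaft C (gear mesh, 48/32): 1476 ÷ 1.5 = 984 RPM
shaft C → shaft D (chain, 12/15): 984 ÷ 0.8 = 1230 RPM
shaft D → the load shaft (chain, 42/28): 1230 ÷ 1.5 = 820 RPM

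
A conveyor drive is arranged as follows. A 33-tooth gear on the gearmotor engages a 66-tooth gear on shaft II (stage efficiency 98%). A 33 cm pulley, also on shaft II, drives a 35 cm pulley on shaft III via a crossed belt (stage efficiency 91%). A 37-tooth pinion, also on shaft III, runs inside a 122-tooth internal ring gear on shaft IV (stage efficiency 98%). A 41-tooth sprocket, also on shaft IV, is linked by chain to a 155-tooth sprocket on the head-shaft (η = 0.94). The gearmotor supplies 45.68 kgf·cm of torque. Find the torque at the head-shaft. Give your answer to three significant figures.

992 kgf·cm

gear mesh 66/33 = 2 → τ = 45.68·2·0.98 = 89.533 kgf·cm
belt 35/33 = 1.0606 → τ = 89.533·1.0606·0.91 = 86.413 kgf·cm
internal gear 122/37 = 3.2973 → τ = 86.413·3.2973·0.98 = 279.23 kgf·cm
chain 155/41 = 3.7805 → τ = 279.23·3.7805·0.94 = 992.29 kgf·cm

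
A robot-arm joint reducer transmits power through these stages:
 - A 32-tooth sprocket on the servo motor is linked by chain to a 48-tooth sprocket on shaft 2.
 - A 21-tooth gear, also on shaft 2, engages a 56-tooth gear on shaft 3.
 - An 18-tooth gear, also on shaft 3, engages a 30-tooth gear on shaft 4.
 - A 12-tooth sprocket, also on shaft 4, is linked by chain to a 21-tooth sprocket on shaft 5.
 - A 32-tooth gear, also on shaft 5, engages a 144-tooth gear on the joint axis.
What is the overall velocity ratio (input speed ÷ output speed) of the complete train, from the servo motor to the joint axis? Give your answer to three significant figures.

Each stage contributes driven/driver: chain 48/32 = 1.5, gear mesh 56/21 = 2.6667, gear mesh 30/18 = 1.6667, chain 21/12 = 1.75, gear mesh 144/32 = 4.5.
Overall: 1.5 × 2.6667 × 1.6667 × 1.75 × 4.5 = 52.5.

52.5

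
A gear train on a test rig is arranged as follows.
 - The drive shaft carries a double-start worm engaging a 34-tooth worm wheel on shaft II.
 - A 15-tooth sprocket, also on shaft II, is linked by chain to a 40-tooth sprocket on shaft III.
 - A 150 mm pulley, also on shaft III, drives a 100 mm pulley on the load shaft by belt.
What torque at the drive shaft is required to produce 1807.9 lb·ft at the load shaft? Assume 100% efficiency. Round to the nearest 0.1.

59.8 lb·ft

Overall ratio R = 17 × 2.6667 × 0.66667 = 30.222.
Input torque = output torque / R = 1807.9 / 30.222 = 59.82 lb·ft.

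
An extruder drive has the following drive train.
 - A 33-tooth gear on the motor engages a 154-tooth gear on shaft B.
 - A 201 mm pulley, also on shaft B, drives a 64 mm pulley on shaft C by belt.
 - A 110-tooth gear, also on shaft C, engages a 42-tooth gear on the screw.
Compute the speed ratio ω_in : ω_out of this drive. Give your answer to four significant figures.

Each stage contributes driven/driver: gear mesh 154/33 = 4.6667, belt 64/201 = 0.31841, gear mesh 42/110 = 0.38182.
Overall: 4.6667 × 0.31841 × 0.38182 = 0.56735.

0.5673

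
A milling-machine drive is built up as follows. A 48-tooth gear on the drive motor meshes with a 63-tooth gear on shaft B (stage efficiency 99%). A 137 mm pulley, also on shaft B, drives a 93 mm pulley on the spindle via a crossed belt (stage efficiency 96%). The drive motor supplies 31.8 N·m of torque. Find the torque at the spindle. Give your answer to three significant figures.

26.9 N·m

Gear mesh: ratio = 63/48 = 1.3125; torque at shaft B = 31.8 × 1.3125 × 0.99 = 41.32 N·m.
Belt: ratio = 93/137 = 0.67883; torque at the spindle = 41.32 × 0.67883 × 0.96 = 26.927 N·m.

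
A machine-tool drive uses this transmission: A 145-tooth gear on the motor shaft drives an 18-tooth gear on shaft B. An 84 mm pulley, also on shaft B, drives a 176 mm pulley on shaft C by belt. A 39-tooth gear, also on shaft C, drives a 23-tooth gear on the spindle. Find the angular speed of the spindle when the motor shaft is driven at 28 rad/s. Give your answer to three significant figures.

183 rad/s

the motor shaft → shaft B (gear mesh, 18/145): 28 ÷ 0.12414 = 225.56 rad/s
shaft B → shaft C (belt, 176/84): 225.56 ÷ 2.0952 = 107.65 rad/s
shaft C → the spindle (gear mesh, 23/39): 107.65 ÷ 0.58974 = 182.54 rad/s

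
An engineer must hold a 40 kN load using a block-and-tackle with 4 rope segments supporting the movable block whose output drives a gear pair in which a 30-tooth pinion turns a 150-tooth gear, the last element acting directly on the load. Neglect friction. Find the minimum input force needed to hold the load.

2 kN

Block-and-tackle MA = number of supporting rope parts = 4.
Gear pair MA = 150/30 = 5.
Combined ideal MA = 4 × 5 = 20.
Effort = load / MA = 40 / 20 = 2 kN.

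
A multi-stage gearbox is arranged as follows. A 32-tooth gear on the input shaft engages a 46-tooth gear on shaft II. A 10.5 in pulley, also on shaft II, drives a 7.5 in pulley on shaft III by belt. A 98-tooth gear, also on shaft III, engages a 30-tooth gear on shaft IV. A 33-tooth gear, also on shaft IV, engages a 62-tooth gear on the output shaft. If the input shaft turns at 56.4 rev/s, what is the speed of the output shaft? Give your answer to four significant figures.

95.51 rev/s

gear mesh 46/32 = 1.4375 → 56.4/1.4375 = 39.235 rev/s
belt 7.5/10.5 = 0.71429 → 39.235/0.71429 = 54.929 rev/s
gear mesh 30/98 = 0.30612 → 54.929/0.30612 = 179.43 rev/s
gear mesh 62/33 = 1.8788 → 179.43/1.8788 = 95.505 rev/s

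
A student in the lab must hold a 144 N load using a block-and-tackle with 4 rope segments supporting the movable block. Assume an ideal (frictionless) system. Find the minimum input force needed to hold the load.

Block-and-tackle MA = number of supporting rope parts = 4.
Effort = load / MA = 144 / 4 = 36 N.

36 N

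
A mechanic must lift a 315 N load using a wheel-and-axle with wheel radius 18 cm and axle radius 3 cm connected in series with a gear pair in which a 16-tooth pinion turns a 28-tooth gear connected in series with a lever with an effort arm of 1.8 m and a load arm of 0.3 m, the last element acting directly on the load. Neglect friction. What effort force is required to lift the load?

Wheel-and-axle MA = R/r = 18/3 = 6.
Gear pair MA = 28/16 = 1.75.
Lever MA = effort arm / load arm = 1.8/0.3 = 6.
Combined ideal MA = 6 × 1.75 × 6 = 63.
Effort = load / MA = 315 / 63 = 5 N.

5 N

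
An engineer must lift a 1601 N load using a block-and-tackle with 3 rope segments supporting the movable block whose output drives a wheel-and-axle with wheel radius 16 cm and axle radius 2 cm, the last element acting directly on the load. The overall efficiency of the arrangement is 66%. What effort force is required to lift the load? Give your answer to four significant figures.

Block-and-tackle MA = number of supporting rope parts = 3.
Wheel-and-axle MA = R/r = 16/2 = 8.
Combined ideal MA = 3 × 8 = 24.
Actual MA = 24 × 0.66 = 15.84.
Effort = load / actual MA = 1601 / 15.84 = 101.07 N.

101.1 N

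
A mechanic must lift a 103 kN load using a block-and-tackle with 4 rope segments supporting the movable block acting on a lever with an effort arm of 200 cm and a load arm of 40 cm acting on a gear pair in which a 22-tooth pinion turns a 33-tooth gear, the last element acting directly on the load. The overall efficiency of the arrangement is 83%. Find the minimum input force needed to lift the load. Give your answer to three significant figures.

Block-and-tackle MA = number of supporting rope parts = 4.
Lever MA = effort arm / load arm = 200/40 = 5.
Gear pair MA = 33/22 = 1.5.
Combined ideal MA = 4 × 5 × 1.5 = 30.
Actual MA = 30 × 0.83 = 24.9.
Effort = load / actual MA = 103 / 24.9 = 4.1365 kN.

4.14 kN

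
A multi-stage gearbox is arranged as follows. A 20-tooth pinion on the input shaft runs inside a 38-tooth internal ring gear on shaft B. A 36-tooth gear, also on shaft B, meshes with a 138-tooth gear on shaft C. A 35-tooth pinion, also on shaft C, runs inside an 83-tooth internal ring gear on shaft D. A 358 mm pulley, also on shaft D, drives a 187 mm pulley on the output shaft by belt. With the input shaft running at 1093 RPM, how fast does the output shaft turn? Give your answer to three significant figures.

121 RPM

the input shaft → shaft B (internal gear, 38/20): 1093 ÷ 1.9 = 575.26 RPM
shaft B → shaft C (gear mesh, 138/36): 575.26 ÷ 3.8333 = 150.07 RPM
shaft C → shaft D (internal gear, 83/35): 150.07 ÷ 2.3714 = 63.282 RPM
shaft D → the output shaft (belt, 187/358): 63.282 ÷ 0.52235 = 121.15 RPM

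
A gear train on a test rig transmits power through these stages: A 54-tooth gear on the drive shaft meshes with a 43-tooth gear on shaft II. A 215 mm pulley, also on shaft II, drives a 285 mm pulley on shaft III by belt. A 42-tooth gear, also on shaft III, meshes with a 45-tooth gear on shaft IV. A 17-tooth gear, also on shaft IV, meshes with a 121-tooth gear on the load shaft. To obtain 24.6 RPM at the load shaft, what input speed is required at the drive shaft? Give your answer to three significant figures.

Overall ratio R = 0.7963 × 1.3256 × 1.0714 × 7.1176 = 8.0497.
Required input speed = output speed × R = 24.6 × 8.0497 = 198.02 RPM.

198 RPM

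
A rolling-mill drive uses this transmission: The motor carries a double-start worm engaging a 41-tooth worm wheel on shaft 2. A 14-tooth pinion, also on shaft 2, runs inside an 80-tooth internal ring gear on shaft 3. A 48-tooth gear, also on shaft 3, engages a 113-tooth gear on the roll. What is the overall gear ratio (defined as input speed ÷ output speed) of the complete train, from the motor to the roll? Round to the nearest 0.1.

275.8

Each stage contributes driven/driver: worm 41/2 = 20.5, internal gear 80/14 = 5.7143, gear mesh 113/48 = 2.3542.
Overall: 20.5 × 5.7143 × 2.3542 = 275.77.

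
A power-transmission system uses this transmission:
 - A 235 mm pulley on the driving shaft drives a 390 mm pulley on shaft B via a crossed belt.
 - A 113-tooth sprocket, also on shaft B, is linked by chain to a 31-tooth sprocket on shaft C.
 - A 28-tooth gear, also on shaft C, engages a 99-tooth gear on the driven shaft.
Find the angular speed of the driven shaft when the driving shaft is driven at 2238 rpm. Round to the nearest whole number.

Belt: ratio = 390/235 = 1.6596, so shaft B turns at 2238 / 1.6596 = 1348.5 rpm.
Chain: ratio = 31/113 = 0.27434, so shaft C turns at 1348.5 / 0.27434 = 4915.6 rpm.
Gear mesh: ratio = 99/28 = 3.5357, so the driven shaft turns at 4915.6 / 3.5357 = 1390.3 rpm.

1390 rpm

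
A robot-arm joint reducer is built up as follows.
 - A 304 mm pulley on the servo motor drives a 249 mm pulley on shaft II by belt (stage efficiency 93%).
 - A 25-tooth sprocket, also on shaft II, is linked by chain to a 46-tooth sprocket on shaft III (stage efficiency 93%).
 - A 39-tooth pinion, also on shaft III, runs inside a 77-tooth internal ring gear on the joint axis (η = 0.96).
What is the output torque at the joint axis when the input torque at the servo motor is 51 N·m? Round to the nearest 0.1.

126.0 N·m

Belt: ratio = 249/304 = 0.81908; torque at shaft II = 51 × 0.81908 × 0.93 = 38.849 N·m.
Chain: ratio = 46/25 = 1.84; torque at shaft III = 38.849 × 1.84 × 0.93 = 66.478 N·m.
Internal gear: ratio = 77/39 = 1.9744; torque at the joint axis = 66.478 × 1.9744 × 0.96 = 126 N·m.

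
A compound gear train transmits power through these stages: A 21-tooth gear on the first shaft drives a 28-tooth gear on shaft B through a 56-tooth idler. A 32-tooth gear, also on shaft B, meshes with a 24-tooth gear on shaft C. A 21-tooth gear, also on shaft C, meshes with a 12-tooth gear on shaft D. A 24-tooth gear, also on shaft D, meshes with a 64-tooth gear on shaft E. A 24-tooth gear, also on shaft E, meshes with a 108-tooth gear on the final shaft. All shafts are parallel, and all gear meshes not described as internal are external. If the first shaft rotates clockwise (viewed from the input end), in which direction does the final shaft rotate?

clockwise

the first shaft → shaft B: driver → idler → driven is 2 external meshes, 2 reversals → CW.
shaft B → shaft C: external mesh, 1 reversal → CCW.
shaft C → shaft D: external mesh, 1 reversal → CW.
shaft D → shaft E: external mesh, 1 reversal → CCW.
shaft E → the final shaft: external mesh, 1 reversal → CW.
6 reversals in total — an even number — so the final shaft turns the same way as the first shaft.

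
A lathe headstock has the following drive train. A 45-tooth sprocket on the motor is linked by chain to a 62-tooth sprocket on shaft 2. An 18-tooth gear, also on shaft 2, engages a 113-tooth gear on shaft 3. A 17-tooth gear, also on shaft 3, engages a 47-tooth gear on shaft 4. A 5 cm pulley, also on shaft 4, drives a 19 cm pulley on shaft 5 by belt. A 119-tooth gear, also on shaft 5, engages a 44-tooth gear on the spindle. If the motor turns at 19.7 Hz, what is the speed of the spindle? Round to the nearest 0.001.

0.586 Hz

the motor → shaft 2 (chain, 62/45): 19.7 ÷ 1.3778 = 14.298 Hz
shaft 2 → shaft 3 (gear mesh, 113/18): 14.298 ÷ 6.2778 = 2.2776 Hz
shaft 3 → shaft 4 (gear mesh, 47/17): 2.2776 ÷ 2.7647 = 0.82382 Hz
shaft 4 → shaft 5 (belt, 19/5): 0.82382 ÷ 3.8 = 0.21679 Hz
shaft 5 → the spindle (gear mesh, 44/119): 0.21679 ÷ 0.36975 = 0.58633 Hz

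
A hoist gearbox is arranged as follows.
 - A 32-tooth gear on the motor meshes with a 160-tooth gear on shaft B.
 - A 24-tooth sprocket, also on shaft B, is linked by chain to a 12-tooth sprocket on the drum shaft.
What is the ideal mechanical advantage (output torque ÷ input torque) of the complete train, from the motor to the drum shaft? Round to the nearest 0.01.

2.50

Each stage contributes driven/driver: gear mesh 160/32 = 5, chain 12/24 = 0.5.
Overall: 5 × 0.5 = 2.5.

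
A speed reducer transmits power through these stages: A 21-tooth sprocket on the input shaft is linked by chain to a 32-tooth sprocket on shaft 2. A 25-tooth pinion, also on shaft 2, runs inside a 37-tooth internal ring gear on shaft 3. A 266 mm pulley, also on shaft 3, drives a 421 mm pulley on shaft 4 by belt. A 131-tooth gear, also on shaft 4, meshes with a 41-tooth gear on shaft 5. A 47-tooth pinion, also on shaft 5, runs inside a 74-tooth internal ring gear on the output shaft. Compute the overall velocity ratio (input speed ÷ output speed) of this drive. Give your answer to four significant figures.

Each stage contributes driven/driver: chain 32/21 = 1.5238, internal gear 37/25 = 1.48, belt 421/266 = 1.5827, gear mesh 41/131 = 0.31298, internal gear 74/47 = 1.5745.
Overall: 1.5238 × 1.48 × 1.5827 × 0.31298 × 1.5745 = 1.7589.

1.759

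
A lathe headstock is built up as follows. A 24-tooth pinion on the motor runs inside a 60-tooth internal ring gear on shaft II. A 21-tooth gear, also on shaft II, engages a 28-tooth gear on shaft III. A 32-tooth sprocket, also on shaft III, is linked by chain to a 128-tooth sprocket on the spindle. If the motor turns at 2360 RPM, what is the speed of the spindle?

177 RPM

the motor → shaft II (internal gear, 60/24): 2360 ÷ 2.5 = 944 RPM
shaft II → shaft III (gear mesh, 28/21): 944 ÷ 1.3333 = 708 RPM
shaft III → the spindle (chain, 128/32): 708 ÷ 4 = 177 RPM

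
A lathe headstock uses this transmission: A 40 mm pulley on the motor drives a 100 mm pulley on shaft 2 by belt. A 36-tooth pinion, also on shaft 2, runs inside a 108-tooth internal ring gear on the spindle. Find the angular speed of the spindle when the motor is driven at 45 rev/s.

Belt: ratio = 100/40 = 2.5, so shaft 2 turns at 45 / 2.5 = 18 rev/s.
Internal gear: ratio = 108/36 = 3, so the spindle turns at 18 / 3 = 6 rev/s.

6 rev/s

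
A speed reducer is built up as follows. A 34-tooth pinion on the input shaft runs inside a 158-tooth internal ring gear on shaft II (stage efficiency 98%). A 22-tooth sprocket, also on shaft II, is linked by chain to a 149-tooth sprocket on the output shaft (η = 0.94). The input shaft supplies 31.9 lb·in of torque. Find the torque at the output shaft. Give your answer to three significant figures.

After the internal gear (158/34): 31.9 × 4.6471 × 0.98 = 145.28 lb·in
After the chain (149/22): 145.28 × 6.7727 × 0.94 = 924.88 lb·in

925 lb·in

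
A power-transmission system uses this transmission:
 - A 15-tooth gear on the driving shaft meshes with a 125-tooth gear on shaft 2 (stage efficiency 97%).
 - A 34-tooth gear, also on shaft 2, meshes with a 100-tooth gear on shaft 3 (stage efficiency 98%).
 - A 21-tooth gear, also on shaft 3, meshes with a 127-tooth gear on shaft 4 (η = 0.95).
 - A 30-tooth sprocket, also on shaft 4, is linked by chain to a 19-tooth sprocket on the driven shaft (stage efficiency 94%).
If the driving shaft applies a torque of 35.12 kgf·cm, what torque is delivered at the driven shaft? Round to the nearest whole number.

Gear mesh: ratio = 125/15 = 8.3333; torque at shaft 2 = 35.12 × 8.3333 × 0.97 = 283.89 kgf·cm.
Gear mesh: ratio = 100/34 = 2.9412; torque at shaft 3 = 283.89 × 2.9412 × 0.98 = 818.26 kgf·cm.
Gear mesh: ratio = 127/21 = 6.0476; torque at shaft 4 = 818.26 × 6.0476 × 0.95 = 4701.1 kgf·cm.
Chain: ratio = 19/30 = 0.63333; torque at the driven shaft = 4701.1 × 0.63333 × 0.94 = 2798.7 kgf·cm.

2799 kgf·cm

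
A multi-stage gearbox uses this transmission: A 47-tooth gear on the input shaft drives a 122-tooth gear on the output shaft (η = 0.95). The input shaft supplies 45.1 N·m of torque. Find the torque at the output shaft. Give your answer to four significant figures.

111.2 N·m

After the gear mesh (122/47): 45.1 × 2.5957 × 0.95 = 111.21 N·m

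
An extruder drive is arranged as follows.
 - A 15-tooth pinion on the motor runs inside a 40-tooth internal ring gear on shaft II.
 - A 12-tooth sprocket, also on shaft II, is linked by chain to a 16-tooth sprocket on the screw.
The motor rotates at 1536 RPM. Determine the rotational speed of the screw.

the motor → shaft II (internal gear, 40/15): 1536 ÷ 2.6667 = 576 RPM
shaft II → the screw (chain, 16/12): 576 ÷ 1.3333 = 432 RPM

432 RPM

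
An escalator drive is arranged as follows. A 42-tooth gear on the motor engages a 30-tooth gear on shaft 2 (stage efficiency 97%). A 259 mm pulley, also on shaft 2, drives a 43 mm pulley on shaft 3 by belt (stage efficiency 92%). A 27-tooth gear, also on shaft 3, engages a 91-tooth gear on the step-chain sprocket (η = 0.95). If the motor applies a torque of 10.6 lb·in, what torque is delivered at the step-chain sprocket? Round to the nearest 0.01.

3.59 lb·in

Gear mesh: ratio = 30/42 = 0.71429; torque at shaft 2 = 10.6 × 0.71429 × 0.97 = 7.3443 lb·in.
Belt: ratio = 43/259 = 0.16602; torque at shaft 3 = 7.3443 × 0.16602 × 0.92 = 1.1218 lb·in.
Gear mesh: ratio = 91/27 = 3.3704; torque at the step-chain sprocket = 1.1218 × 3.3704 × 0.95 = 3.5918 lb·in.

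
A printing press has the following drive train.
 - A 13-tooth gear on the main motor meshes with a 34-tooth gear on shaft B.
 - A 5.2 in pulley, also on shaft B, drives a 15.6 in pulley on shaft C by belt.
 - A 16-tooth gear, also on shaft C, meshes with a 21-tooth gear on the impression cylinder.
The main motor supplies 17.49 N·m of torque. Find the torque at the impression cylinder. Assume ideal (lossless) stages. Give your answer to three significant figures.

gear mesh 34/13 = 2.6154 → τ = 17.49·2.6154 = 45.743 N·m
belt 15.6/5.2 = 3 → τ = 45.743·3 = 137.23 N·m
gear mesh 21/16 = 1.3125 → τ = 137.23·1.3125 = 180.11 N·m

180 N·m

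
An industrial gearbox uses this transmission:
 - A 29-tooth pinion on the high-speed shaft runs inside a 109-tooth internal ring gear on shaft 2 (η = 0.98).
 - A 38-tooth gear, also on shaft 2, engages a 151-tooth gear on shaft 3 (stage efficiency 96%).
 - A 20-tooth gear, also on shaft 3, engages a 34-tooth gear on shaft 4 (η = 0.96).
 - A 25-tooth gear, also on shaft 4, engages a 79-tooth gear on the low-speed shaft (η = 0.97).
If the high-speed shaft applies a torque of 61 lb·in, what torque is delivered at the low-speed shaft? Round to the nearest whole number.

After the internal gear (109/29): 61 × 3.7586 × 0.98 = 224.69 lb·in
After the gear mesh (151/38): 224.69 × 3.9737 × 0.96 = 857.13 lb·in
After the gear mesh (34/20): 857.13 × 1.7 × 0.96 = 1398.8 lb·in
After the gear mesh (79/25): 1398.8 × 3.16 × 0.97 = 4287.7 lb·in

4288 lb·in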